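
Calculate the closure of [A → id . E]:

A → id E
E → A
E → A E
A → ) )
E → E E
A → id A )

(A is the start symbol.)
{ [A → . ) )], [A → . id A )], [A → . id E], [A → id . E], [E → . A E], [E → . A], [E → . E E] }

Start with: [A → id . E]
  [A → id . E] has the dot before E: add [E → . A], [E → . A E], [E → . E E]
  [E → . A] has the dot before A: add [A → . id E], [A → . ) )], [A → . id A )]
No further items can be added.

CLOSURE = { [A → . ) )], [A → . id A )], [A → . id E], [A → id . E], [E → . A E], [E → . A], [E → . E E] }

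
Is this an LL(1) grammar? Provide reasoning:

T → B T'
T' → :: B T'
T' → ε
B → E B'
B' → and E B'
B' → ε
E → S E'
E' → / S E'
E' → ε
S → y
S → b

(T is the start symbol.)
Yes, the grammar is LL(1).

A grammar is LL(1) if for each non-terminal N with multiple productions, the predict sets of those productions are pairwise disjoint, where PREDICT(N → α) = (FIRST(α) \ {ε}) ∪ (FOLLOW(N) if α ⇒* ε).

Relevant sets:
  FOLLOW(T') = { $ }
  FOLLOW(B') = { $, '::' }
  FOLLOW(E') = { $, '::', 'and' }

For T':
  PREDICT(T' → :: B T') = { '::' }
  PREDICT(T' → ε) = { $ }
For B':
  PREDICT(B' → and E B') = { 'and' }
  PREDICT(B' → ε) = { $, '::' }
For E':
  PREDICT(E' → '/' S E') = { '/' }
  PREDICT(E' → ε) = { $, '::', 'and' }
For S:
  PREDICT(S → y) = { 'y' }
  PREDICT(S → b) = { 'b' }
T, B, E have a single production, so nothing to check there.

All predict sets are disjoint. The grammar IS LL(1).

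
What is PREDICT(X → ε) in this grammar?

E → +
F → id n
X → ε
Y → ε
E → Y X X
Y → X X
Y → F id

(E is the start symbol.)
PREDICT(X → ε) = (FIRST(RHS) \ {ε}) ∪ (FOLLOW(X) if ε ∈ FIRST(RHS), i.e. RHS ⇒* ε)
The right-hand side is ε (FIRST(ε) = { ε }), so the predict set is FOLLOW(X) = { $ }
PREDICT(X → ε) = { $ }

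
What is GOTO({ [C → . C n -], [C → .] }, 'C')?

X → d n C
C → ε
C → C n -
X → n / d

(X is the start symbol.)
{ [C → C . n -] }

GOTO(I, 'C') = CLOSURE({ [A → αX.β] : [A → α.Xβ] ∈ I, X = 'C' })

Items with dot before 'C', with the dot advanced:
  [C → . C n -] → [C → C . n -]
Closure adds nothing (no advanced item has the dot before a non-terminal).

GOTO = { [C → C . n -] }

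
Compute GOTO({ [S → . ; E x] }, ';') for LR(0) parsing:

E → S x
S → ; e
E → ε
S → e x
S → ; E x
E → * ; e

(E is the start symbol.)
GOTO(I, ';') = CLOSURE({ [A → αX.β] : [A → α.Xβ] ∈ I, X = ';' })

Items with dot before ';', with the dot advanced:
  [S → . ; E x] → [S → ; . E x]
Closure of the advanced items:
  [S → ; . E x] has the dot before E: add [E → . S x], [E → .], [E → . * ; e]
  [E → . S x] has the dot before S: add [S → . ; e], [S → . e x], [S → . ; E x]

GOTO = { [E → . * ; e], [E → . S x], [E → .], [S → . ; E x], [S → . ; e], [S → . e x], [S → ; . E x] }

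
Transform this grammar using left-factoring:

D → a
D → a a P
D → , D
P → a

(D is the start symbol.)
Left-factoring transforms A → αβ₁ | αβ₂ into A → αA' and A' → β₁ | β₂
(α is the longest common prefix among the alternatives). Repeat until
no nonterminal has two alternatives with a common prefix.

Round 1: D has alternatives sharing prefix 'a'. Introduce D': D → a D'
  Add: D' → ε
  Add: D' → a P

No remaining common prefixes — done.

Resulting grammar:
D → a D'
D' → ε
D' → a P
D → , D
P → a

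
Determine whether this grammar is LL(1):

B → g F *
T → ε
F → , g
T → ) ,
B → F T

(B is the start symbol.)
Yes, the grammar is LL(1).

A grammar is LL(1) if for each non-terminal N with multiple productions, the predict sets of those productions are pairwise disjoint, where PREDICT(N → α) = (FIRST(α) \ {ε}) ∪ (FOLLOW(N) if α ⇒* ε).

Relevant sets:
  FIRST(F) = { ',' }
  FOLLOW(T) = { $ }

For B:
  PREDICT(B → g F '*') = { 'g' }
  PREDICT(B → F T) = { ',' }
For T:
  PREDICT(T → ε) = { $ }
  PREDICT(T → ')' ',') = { ')' }
F has a single production, so nothing to check there.

All predict sets are disjoint. The grammar IS LL(1).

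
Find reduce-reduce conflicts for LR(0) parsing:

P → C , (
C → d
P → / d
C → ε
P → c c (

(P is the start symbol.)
Augment with P' → P and build the canonical LR(0) collection (I0 = CLOSURE({[P' → . P]}), then GOTO on every symbol after a dot until no new states appear). It has 11 states:
  I0: { [C → . d], [C → .], [P → . / d], [P → . C , (], [P → . c c (], [P' → . P] }  — shift, reduce
  I1: { [P → / . d] }  — shift
  I2: { [P → C . , (] }  — shift
  I3: { [P' → P .] }  — accept
  I4: { [P → c . c (] }  — shift
  I5: { [C → d .] }  — reduce
  I6: { [P → c c . (] }  — shift
  I7: { [P → c c ( .] }  — reduce
  I8: { [P → C , . (] }  — shift
  I9: { [P → C , ( .] }  — reduce
  I10: { [P → / d .] }  — reduce

No state contains more than one complete item.

Answer: No reduce-reduce conflicts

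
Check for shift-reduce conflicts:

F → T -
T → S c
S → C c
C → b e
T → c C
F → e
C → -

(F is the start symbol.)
A shift-reduce conflict occurs when an LR(0) state has both:
  - a complete (reduce) item [A → α .] (dot at the end), and
  - a shift item [B → β . c γ] (dot before a terminal).

Augment with F' → F and build the canonical LR(0) collection (I0 = CLOSURE({[F' → . F]}), then GOTO on every symbol after a dot until no new states appear). It has 14 states:
  I0: { [C → . -], [C → . b e], [F → . T -], [F → . e], [F' → . F], [S → . C c], [T → . S c], [T → . c C] }  — shift
  I1: { [C → - .] }  — reduce
  I2: { [S → C . c] }  — shift
  I3: { [F' → F .] }  — accept
  I4: { [T → S . c] }  — shift
  I5: { [F → T . -] }  — shift
  I6: { [C → b . e] }  — shift
  I7: { [C → . -], [C → . b e], [T → c . C] }  — shift
  I8: { [F → e .] }  — reduce
  I9: { [T → c C .] }  — reduce
  I10: { [C → b e .] }  — reduce
  I11: { [F → T - .] }  — reduce
  I12: { [T → S c .] }  — reduce
  I13: { [S → C c .] }  — reduce

No state contains both a complete item and a shift item.

Answer: No shift-reduce conflicts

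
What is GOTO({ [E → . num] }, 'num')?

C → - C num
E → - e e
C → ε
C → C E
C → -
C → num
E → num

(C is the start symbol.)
{ [E → num .] }

GOTO(I, 'num') = CLOSURE({ [A → αX.β] : [A → α.Xβ] ∈ I, X = 'num' })

Items with dot before 'num', with the dot advanced:
  [E → . num] → [E → num .]
Closure adds nothing (no advanced item has the dot before a non-terminal).

GOTO = { [E → num .] }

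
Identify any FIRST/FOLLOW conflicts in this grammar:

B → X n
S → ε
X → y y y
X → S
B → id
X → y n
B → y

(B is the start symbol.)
No FIRST/FOLLOW conflicts.

A FIRST/FOLLOW conflict occurs when a non-terminal N has a nullable alternative N → β (β ⇒* ε) and another alternative N → α with FIRST(α) ∩ FOLLOW(N) ≠ ∅: on such a lookahead the parser cannot decide between expanding α and letting N vanish via β.

Nullable non-terminals: S, X.
FIRST sets used below: FIRST(S) = { ε }
S has a nullable alternative but only one production, so nothing to check.

X: nullable alternative(s) X → S; FOLLOW(X) = { 'n' }
  X → y y y: FIRST \ {ε} = { 'y' } — disjoint from FOLLOW(X)
  X → S: FIRST \ {ε} = { } — this is the only nullable alternative, skip
  X → y n: FIRST \ {ε} = { 'y' } — disjoint from FOLLOW(X)

B has no nullable alternative, so no FIRST/FOLLOW check is needed there.

No FIRST/FOLLOW conflicts found.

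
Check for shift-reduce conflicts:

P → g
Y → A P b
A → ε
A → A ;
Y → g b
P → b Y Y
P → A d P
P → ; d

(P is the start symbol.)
Yes — I0: [A → .] vs [P → . ; d]; I4: [A → .] vs [Y → . g b]; I6: [A → .] vs [A → A . ;]; I7: [A → .] vs [Y → . g b]; I11: [A → A ; .] vs [P → ; . d]; I16: [A → .] vs [P → . ; d]

A shift-reduce conflict occurs when an LR(0) state has both:
  - a complete (reduce) item [A → α .] (dot at the end), and
  - a shift item [B → β . c γ] (dot before a terminal).

Augment with P' → P and build the canonical LR(0) collection (I0 = CLOSURE({[P' → . P]}), then GOTO on every symbol after a dot until no new states appear). It has 18 states:
  I0: { [A → . A ;], [A → .], [P → . ; d], [P → . A d P], [P → . b Y Y], [P → . g], [P' → . P] }  — shift, reduce
  I1: { [P → ; . d] }  — shift
  I2: { [A → A . ;], [P → A . d P] }  — shift
  I3: { [P' → P .] }  — accept
  I4: { [A → . A ;], [A → .], [P → b . Y Y], [Y → . A P b], [Y → . g b] }  — shift, reduce
  I5: { [P → g .] }  — reduce
  I6: { [A → . A ;], [A → .], [A → A . ;], [P → . ; d], [P → . A d P], [P → . b Y Y], [P → . g], [Y → A . P b] }  — shift, reduce
  I7: { [A → . A ;], [A → .], [P → b Y . Y], [Y → . A P b], [Y → . g b] }  — shift, reduce
  I8: { [Y → g . b] }  — shift
  I9: { [Y → g b .] }  — reduce
  I10: { [P → b Y Y .] }  — reduce
  I11: { [A → A ; .], [P → ; . d] }  — shift, reduce
  I12: { [Y → A P . b] }  — shift
  I13: { [Y → A P b .] }  — reduce
  I14: { [P → ; d .] }  — reduce
  I15: { [A → A ; .] }  — reduce
  I16: { [A → . A ;], [A → .], [P → . ; d], [P → . A d P], [P → . b Y Y], [P → . g], [P → A d . P] }  — shift, reduce
  I17: { [P → A d P .] }  — reduce

I0 contains reduce item [A → .] and shift items [P → . ; d], [P → . b Y Y], [P → . g] — shift-reduce conflict.
I4 contains reduce item [A → .] and shift item [Y → . g b] — shift-reduce conflict.
I6 contains reduce item [A → .] and shift items [A → A . ;], [P → . ; d], [P → . b Y Y], [P → . g] — shift-reduce conflict.
I7 contains reduce item [A → .] and shift item [Y → . g b] — shift-reduce conflict.
I11 contains reduce item [A → A ; .] and shift item [P → ; . d] — shift-reduce conflict.
I16 contains reduce item [A → .] and shift items [P → . ; d], [P → . b Y Y], [P → . g] — shift-reduce conflict.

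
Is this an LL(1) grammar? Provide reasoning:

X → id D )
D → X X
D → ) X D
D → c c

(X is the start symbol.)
A grammar is LL(1) if for each non-terminal N with multiple productions, the predict sets of those productions are pairwise disjoint, where PREDICT(N → α) = (FIRST(α) \ {ε}) ∪ (FOLLOW(N) if α ⇒* ε).

Relevant sets:
  FIRST(X) = { 'id' }

For D:
  PREDICT(D → X X) = { 'id' }
  PREDICT(D → ')' X D) = { ')' }
  PREDICT(D → c c) = { 'c' }
X has a single production, so nothing to check there.

All predict sets are disjoint. The grammar IS LL(1).

Answer: Yes, the grammar is LL(1).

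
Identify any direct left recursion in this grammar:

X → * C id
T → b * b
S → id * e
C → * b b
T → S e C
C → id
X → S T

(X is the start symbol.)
Direct left recursion occurs when N → N α for some non-terminal N (the right-hand side begins with the left-hand side itself).

X → * C id: starts with '*'
T → b * b: starts with b
S → id * e: starts with id
C → * b b: starts with '*'
T → S e C: starts with S
C → id: starts with id
X → S T: starts with S

No direct left recursion found.

Answer: No direct left recursion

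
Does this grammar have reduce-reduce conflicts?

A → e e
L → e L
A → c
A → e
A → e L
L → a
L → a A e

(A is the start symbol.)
A reduce-reduce conflict occurs when an LR(0) state has two complete items [A → α .] and [B → β .] — both call for a reduction, and with no lookahead the parser cannot choose between them.

Augment with A' → A and build the canonical LR(0) collection (I0 = CLOSURE({[A' → . A]}), then GOTO on every symbol after a dot until no new states appear). It has 11 states:
  I0: { [A → . c], [A → . e L], [A → . e e], [A → . e], [A' → . A] }  — shift
  I1: { [A' → A .] }  — accept
  I2: { [A → c .] }  — reduce
  I3: { [A → e . L], [A → e . e], [A → e .], [L → . a A e], [L → . a], [L → . e L] }  — shift, reduce
  I4: { [A → e L .] }  — reduce
  I5: { [A → . c], [A → . e L], [A → . e e], [A → . e], [L → a . A e], [L → a .] }  — shift, reduce
  I6: { [A → e e .], [L → . a A e], [L → . a], [L → . e L], [L → e . L] }  — shift, reduce
  I7: { [L → e L .] }  — reduce
  I8: { [L → . a A e], [L → . a], [L → . e L], [L → e . L] }  — shift
  I9: { [L → a A . e] }  — shift
  I10: { [L → a A e .] }  — reduce

No state contains more than one complete item.

Answer: No reduce-reduce conflicts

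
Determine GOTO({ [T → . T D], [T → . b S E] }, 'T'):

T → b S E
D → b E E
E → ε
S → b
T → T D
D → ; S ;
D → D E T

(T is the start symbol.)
{ [D → . ; S ;], [D → . D E T], [D → . b E E], [T → T . D] }

GOTO(I, 'T') = CLOSURE({ [A → αX.β] : [A → α.Xβ] ∈ I, X = 'T' })

Items with dot before 'T', with the dot advanced:
  [T → . T D] → [T → T . D]
Closure of the advanced items:
  [T → T . D] has the dot before D: add [D → . b E E], [D → . ; S ;], [D → . D E T]

GOTO = { [D → . ; S ;], [D → . D E T], [D → . b E E], [T → T . D] }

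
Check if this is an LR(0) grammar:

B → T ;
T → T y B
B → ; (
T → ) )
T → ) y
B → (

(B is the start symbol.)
A grammar is LR(0) if no state in the canonical LR(0) collection has:
  - both a shift item (dot before a terminal) and a complete item (shift-reduce conflict), or
  - two or more complete items (reduce-reduce conflict; the accept item [B' → B .] counts as a complete item here).

Augment with B' → B and build the canonical LR(0) collection (I0 = CLOSURE({[B' → . B]}), then GOTO on every symbol after a dot until no new states appear). It has 12 states:
  I0: { [B → . (], [B → . ; (], [B → . T ;], [B' → . B], [T → . ) )], [T → . ) y], [T → . T y B] }  — shift
  I1: { [B → ( .] }  — reduce
  I2: { [T → ) . )], [T → ) . y] }  — shift
  I3: { [B → ; . (] }  — shift
  I4: { [B' → B .] }  — accept
  I5: { [B → T . ;], [T → T . y B] }  — shift
  I6: { [B → T ; .] }  — reduce
  I7: { [B → . (], [B → . ; (], [B → . T ;], [T → . ) )], [T → . ) y], [T → . T y B], [T → T y . B] }  — shift
  I8: { [T → T y B .] }  — reduce
  I9: { [B → ; ( .] }  — reduce
  I10: { [T → ) ) .] }  — reduce
  I11: { [T → ) y .] }  — reduce

Every state is either a pure shift/goto state or contains exactly one complete item and nothing to shift — no conflicts. The grammar is LR(0).

Answer: Yes, the grammar is LR(0)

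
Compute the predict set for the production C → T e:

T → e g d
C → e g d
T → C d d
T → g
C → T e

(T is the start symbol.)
PREDICT(C → T e) = (FIRST(RHS) \ {ε}) ∪ (FOLLOW(C) if ε ∈ FIRST(RHS), i.e. RHS ⇒* ε)
FIRST(T) = { 'e', 'g' }
FIRST(T e) = { 'e', 'g' }
ε ∉ FIRST(T e), so FOLLOW(C) is not added.
PREDICT(C → T e) = { 'e', 'g' }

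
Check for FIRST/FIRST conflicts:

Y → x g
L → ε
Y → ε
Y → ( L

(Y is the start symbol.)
No FIRST/FIRST conflicts.

A FIRST/FIRST conflict occurs when two productions N → α and N → β for the same non-terminal have FIRST(α) ∩ FIRST(β) ≠ ∅ (with ε ∈ FIRST of a nullable right-hand side, so two nullable alternatives also conflict).

Productions for Y:
  Y → x g: FIRST = { 'x' }
  Y → ε: FIRST = { ε }
  Y → ( L: FIRST = { '(' }
L has only one production, so no FIRST/FIRST conflict is possible there.

All alternatives of each non-terminal have pairwise disjoint FIRST sets.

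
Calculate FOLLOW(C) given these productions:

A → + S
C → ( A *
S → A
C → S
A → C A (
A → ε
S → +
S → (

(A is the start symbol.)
{ '(', '+' }

To compute FOLLOW(C), find every occurrence of C on a right-hand side N → α C β: add FIRST(β) \ {ε}, and if β is empty or nullable also add FOLLOW(N). Iterate to a fixed point.

In A → C A (: C is followed by A '(', add FIRST(A '(') \ {ε} = { '(', '+' }

Taking the union: FOLLOW(C) = { '(', '+' }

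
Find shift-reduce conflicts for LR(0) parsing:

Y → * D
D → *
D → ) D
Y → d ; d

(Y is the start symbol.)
No shift-reduce conflicts

Augment with Y' → Y and build the canonical LR(0) collection (I0 = CLOSURE({[Y' → . Y]}), then GOTO on every symbol after a dot until no new states appear). It has 10 states:
  I0: { [Y → . * D], [Y → . d ; d], [Y' → . Y] }  — shift
  I1: { [D → . ) D], [D → . *], [Y → * . D] }  — shift
  I2: { [Y' → Y .] }  — accept
  I3: { [Y → d . ; d] }  — shift
  I4: { [Y → d ; . d] }  — shift
  I5: { [Y → d ; d .] }  — reduce
  I6: { [D → ) . D], [D → . ) D], [D → . *] }  — shift
  I7: { [D → * .] }  — reduce
  I8: { [Y → * D .] }  — reduce
  I9: { [D → ) D .] }  — reduce

No state contains both a complete item and a shift item.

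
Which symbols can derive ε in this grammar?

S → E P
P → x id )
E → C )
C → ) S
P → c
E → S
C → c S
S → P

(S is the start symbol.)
None

A non-terminal is nullable if it can derive ε (the empty string): either it has an ε-production, or it has a production whose right-hand side consists entirely of nullable non-terminals.

There are no ε-productions, so no non-terminal can derive ε.
No non-terminals are nullable.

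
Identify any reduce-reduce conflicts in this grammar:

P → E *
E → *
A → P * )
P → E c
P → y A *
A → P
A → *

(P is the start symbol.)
A reduce-reduce conflict occurs when an LR(0) state has two complete items [A → α .] and [B → β .] — both call for a reduction, and with no lookahead the parser cannot choose between them.

Augment with P' → P and build the canonical LR(0) collection (I0 = CLOSURE({[P' → . P]}), then GOTO on every symbol after a dot until no new states appear). It has 13 states:
  I0: { [E → . *], [P → . E *], [P → . E c], [P → . y A *], [P' → . P] }  — shift
  I1: { [E → * .] }  — reduce
  I2: { [P → E . *], [P → E . c] }  — shift
  I3: { [P' → P .] }  — accept
  I4: { [A → . *], [A → . P * )], [A → . P], [E → . *], [P → . E *], [P → . E c], [P → . y A *], [P → y . A *] }  — shift
  I5: { [A → * .], [E → * .] }  — 2 reduces
  I6: { [P → y A . *] }  — shift
  I7: { [A → P . * )], [A → P .] }  — shift, reduce
  I8: { [A → P * . )] }  — shift
  I9: { [A → P * ) .] }  — reduce
  I10: { [P → y A * .] }  — reduce
  I11: { [P → E * .] }  — reduce
  I12: { [P → E c .] }  — reduce

I5 contains complete items [A → * .], [E → * .] — reduce-reduce conflict.

Answer: Yes — I5: [A → * .] vs [E → * .]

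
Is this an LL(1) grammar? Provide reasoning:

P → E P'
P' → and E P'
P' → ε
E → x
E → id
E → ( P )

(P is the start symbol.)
Relevant sets:
  FOLLOW(P') = { $, ')' }

For P':
  PREDICT(P' → and E P') = { 'and' }
  PREDICT(P' → ε) = { $, ')' }
For E:
  PREDICT(E → x) = { 'x' }
  PREDICT(E → id) = { 'id' }
  PREDICT(E → '(' P ')') = { '(' }
P has a single production, so nothing to check there.

All predict sets are disjoint. The grammar IS LL(1).

Answer: Yes, the grammar is LL(1).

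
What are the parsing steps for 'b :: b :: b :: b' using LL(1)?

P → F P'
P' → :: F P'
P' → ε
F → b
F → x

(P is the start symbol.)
LL(1) parsing maintains a stack (initially the start symbol over $) and the input. At each step: if the stack top is a terminal, match it against the current input token; if it is a non-terminal N, replace it with the RHS of M[N, lookahead] (the unique production whose predict set contains the lookahead).

Stack is shown with the top on the left.

Stack      Input               Action
-------------------------------------
P $        b :: b :: b :: b $  output P → F P'
F P' $     b :: b :: b :: b $  output F → b
b P' $     b :: b :: b :: b $  match 'b'
P' $       :: b :: b :: b $    output P' → :: F P'
:: F P' $  :: b :: b :: b $    match '::'
F P' $     b :: b :: b $       output F → b
b P' $     b :: b :: b $       match 'b'
P' $       :: b :: b $         output P' → :: F P'
:: F P' $  :: b :: b $         match '::'
F P' $     b :: b $            output F → b
b P' $     b :: b $            match 'b'
P' $       :: b $              output P' → :: F P'
:: F P' $  :: b $              match '::'
F P' $     b $                 output F → b
b P' $     b $                 match 'b'
P' $       $                   output P' → ε
$          $                   accept

The string is accepted.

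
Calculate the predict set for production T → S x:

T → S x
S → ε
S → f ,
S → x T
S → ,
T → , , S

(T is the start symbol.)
{ ',', 'f', 'x' }

PREDICT(T → S x) = (FIRST(RHS) \ {ε}) ∪ (FOLLOW(T) if ε ∈ FIRST(RHS), i.e. RHS ⇒* ε)
FIRST(S) = { ',', 'f', 'x', ε }
FIRST(S x) = { ',', 'f', 'x' }
ε ∉ FIRST(S x), so FOLLOW(T) is not added.
PREDICT(T → S x) = { ',', 'f', 'x' }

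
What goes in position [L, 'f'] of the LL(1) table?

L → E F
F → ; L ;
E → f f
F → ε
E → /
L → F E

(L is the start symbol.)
L → E F, L → F E

To find M[L, 'f'], we find productions for L where 'f' is in the predict set (PREDICT(N → α) = (FIRST(α) \ {ε}) ∪ (FOLLOW(N) if α ⇒* ε)).

Relevant sets:
  FIRST(E) = { '/', 'f' }
  FIRST(F) = { ';', ε }

L → E F: PREDICT = { '/', 'f' }
  'f' is in predict set, so this production goes in M[L, 'f']
L → F E: PREDICT = { '/', ';', 'f' }
  'f' is in predict set, so this production goes in M[L, 'f']

M[L, 'f'] = L → E F, L → F E  (a multiply-defined cell — the grammar is not LL(1))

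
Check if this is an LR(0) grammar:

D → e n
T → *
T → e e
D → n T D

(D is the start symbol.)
Yes, the grammar is LR(0)

Augment with D' → D and build the canonical LR(0) collection (I0 = CLOSURE({[D' → . D]}), then GOTO on every symbol after a dot until no new states appear). It has 10 states:
  I0: { [D → . e n], [D → . n T D], [D' → . D] }  — shift
  I1: { [D' → D .] }  — accept
  I2: { [D → e . n] }  — shift
  I3: { [D → n . T D], [T → . *], [T → . e e] }  — shift
  I4: { [T → * .] }  — reduce
  I5: { [D → . e n], [D → . n T D], [D → n T . D] }  — shift
  I6: { [T → e . e] }  — shift
  I7: { [T → e e .] }  — reduce
  I8: { [D → n T D .] }  — reduce
  I9: { [D → e n .] }  — reduce

Every state is either a pure shift/goto state or contains exactly one complete item and nothing to shift — no conflicts. The grammar is LR(0).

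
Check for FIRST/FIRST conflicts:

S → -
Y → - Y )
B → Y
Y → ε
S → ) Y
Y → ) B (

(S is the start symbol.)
A FIRST/FIRST conflict occurs when two productions N → α and N → β for the same non-terminal have FIRST(α) ∩ FIRST(β) ≠ ∅ (with ε ∈ FIRST of a nullable right-hand side, so two nullable alternatives also conflict).

Productions for S:
  S → -: FIRST = { '-' }
  S → ) Y: FIRST = { ')' }
Productions for Y:
  Y → - Y ): FIRST = { '-' }
  Y → ε: FIRST = { ε }
  Y → ) B (: FIRST = { ')' }
B has only one production, so no FIRST/FIRST conflict is possible there.

All alternatives of each non-terminal have pairwise disjoint FIRST sets.

Answer: No FIRST/FIRST conflicts.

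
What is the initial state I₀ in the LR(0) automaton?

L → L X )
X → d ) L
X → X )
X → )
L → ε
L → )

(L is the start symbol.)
{ [L → . )], [L → . L X )], [L → .], [L' → . L] }

First, augment the grammar with L' → L
I₀ = CLOSURE({ [L' → . L] }):
  [L' → . L] has the dot before L: add [L → . L X )], [L → .], [L → . )]
No further items can be added.

I₀ = { [L → . )], [L → . L X )], [L → .], [L' → . L] }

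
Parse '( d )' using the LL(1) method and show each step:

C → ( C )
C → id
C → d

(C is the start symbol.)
LL(1) parsing maintains a stack (initially the start symbol over $) and the input. At each step: if the stack top is a terminal, match it against the current input token; if it is a non-terminal N, replace it with the RHS of M[N, lookahead] (the unique production whose predict set contains the lookahead).

Stack is shown with the top on the left.

Stack    Input    Action
------------------------
C $      ( d ) $  output C → ( C )
( C ) $  ( d ) $  match '('
C ) $    d ) $    output C → d
d ) $    d ) $    match 'd'
) $      ) $      match ')'
$        $        accept

The string is accepted.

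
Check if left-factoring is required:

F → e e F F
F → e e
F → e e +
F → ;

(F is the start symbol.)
Yes, F has productions with common prefix 'e e'

Left-factoring is needed when two productions for the same non-terminal
share a common prefix on the right-hand side.

Productions for F:
  F → e e F F
  F → e e
  F → e e +
  F → ;

Found common prefix 'e e' in productions for F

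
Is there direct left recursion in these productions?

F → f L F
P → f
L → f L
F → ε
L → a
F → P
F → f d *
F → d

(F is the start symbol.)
No direct left recursion

Direct left recursion occurs when N → N α for some non-terminal N (the right-hand side begins with the left-hand side itself).

F → f L F: starts with f
P → f: starts with f
L → f L: starts with f
F → ε: starts with ε
L → a: starts with a
F → P: starts with P
F → f d *: starts with f
F → d: starts with d

No direct left recursion found.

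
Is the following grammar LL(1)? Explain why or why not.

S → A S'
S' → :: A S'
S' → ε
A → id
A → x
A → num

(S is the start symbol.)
Yes, the grammar is LL(1).

A grammar is LL(1) if for each non-terminal N with multiple productions, the predict sets of those productions are pairwise disjoint, where PREDICT(N → α) = (FIRST(α) \ {ε}) ∪ (FOLLOW(N) if α ⇒* ε).

Relevant sets:
  FOLLOW(S') = { $ }

For S':
  PREDICT(S' → :: A S') = { '::' }
  PREDICT(S' → ε) = { $ }
For A:
  PREDICT(A → id) = { 'id' }
  PREDICT(A → x) = { 'x' }
  PREDICT(A → num) = { 'num' }
S has a single production, so nothing to check there.

All predict sets are disjoint. The grammar IS LL(1).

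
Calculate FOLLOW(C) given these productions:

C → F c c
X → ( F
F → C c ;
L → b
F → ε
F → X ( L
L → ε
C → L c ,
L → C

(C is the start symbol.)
To compute FOLLOW(C), find every occurrence of C on a right-hand side N → α C β: add FIRST(β) \ {ε}, and if β is empty or nullable also add FOLLOW(N). Iterate to a fixed point.

C is the start symbol, so $ ∈ FOLLOW(C).
In F → C c ;: C is followed by c ';', add FIRST(c ';') \ {ε} = { 'c' }
In L → C: C is at the end, add FOLLOW(L)

The FOLLOW sets referred to above (computed the same way, to a fixed point):
  FOLLOW(L) = { '(', 'c' }

Taking the union: FOLLOW(C) = { $, '(', 'c' }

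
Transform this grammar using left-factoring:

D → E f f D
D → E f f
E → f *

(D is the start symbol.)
D → E f f D'
D' → D
D' → ε
E → f *

Left-factoring transforms A → αβ₁ | αβ₂ into A → αA' and A' → β₁ | β₂
(α is the longest common prefix among the alternatives). Repeat until
no nonterminal has two alternatives with a common prefix.

Round 1: D has alternatives sharing prefix 'E f f'. Introduce D': D → E f f D'
  Add: D' → D
  Add: D' → ε

No remaining common prefixes — done.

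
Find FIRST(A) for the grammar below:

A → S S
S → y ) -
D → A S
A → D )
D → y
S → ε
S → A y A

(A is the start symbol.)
To compute FIRST(A), examine every production with A on the left-hand side, reading each right-hand side left to right until a non-nullable symbol is reached.

FIRST sets of the other non-terminals involved (by the same procedure, iterated to a fixed point):
  FIRST(S) = { ')', 'y', ε }
  FIRST(D) = { ')', 'y', ε }

From A → S S:
  - S is a non-terminal: add FIRST(S) \ {ε} = { ')', 'y' }
    S is nullable, so continue to the next symbol
  - S is a non-terminal: add FIRST(S) \ {ε} = { ')', 'y' }
    S is nullable and nothing follows, so the whole right-hand side can vanish: ε ∈ FIRST(A)
From A → D ):
  - D is a non-terminal: add FIRST(D) \ {ε} = { ')', 'y' }
    D is nullable, so continue to the next symbol
  - ')' is a terminal: add ')' and stop

Collecting: FIRST(A) = { ')', 'y', ε }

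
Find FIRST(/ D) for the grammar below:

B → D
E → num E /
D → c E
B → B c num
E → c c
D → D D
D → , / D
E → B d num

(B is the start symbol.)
{ '/' }

To compute FIRST(/ D), process the symbols left to right:
Symbol / is a terminal. Add '/' and stop.
FIRST(/ D) = { '/' }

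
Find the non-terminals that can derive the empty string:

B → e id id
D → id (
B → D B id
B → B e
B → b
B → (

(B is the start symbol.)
None

A non-terminal is nullable if it can derive ε (the empty string): either it has an ε-production, or it has a production whose right-hand side consists entirely of nullable non-terminals.

There are no ε-productions, so no non-terminal can derive ε.
No non-terminals are nullable.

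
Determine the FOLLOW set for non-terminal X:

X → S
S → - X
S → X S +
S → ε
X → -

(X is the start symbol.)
{ $, '+', '-' }

To compute FOLLOW(X), find every occurrence of X on a right-hand side N → α X β: add FIRST(β) \ {ε}, and if β is empty or nullable also add FOLLOW(N). Iterate to a fixed point.

X is the start symbol, so $ ∈ FOLLOW(X).
In S → - X: X is at the end, add FOLLOW(S)
In S → X S +: X is followed by S '+', add FIRST(S '+') \ {ε} = { '+', '-' }

The FOLLOW sets referred to above (computed the same way, to a fixed point):
  FOLLOW(S) = { $, '+', '-' }

Taking the union: FOLLOW(X) = { $, '+', '-' }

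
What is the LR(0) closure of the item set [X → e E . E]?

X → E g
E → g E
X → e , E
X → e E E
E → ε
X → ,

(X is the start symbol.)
To compute CLOSURE, for each item [A → α.Bβ] where B is a non-terminal, add [B → .γ] for all productions B → γ; repeat for the newly added items until nothing changes.

Start with: [X → e E . E]
  [X → e E . E] has the dot before E: add [E → . g E], [E → .]
No further items can be added.

CLOSURE = { [E → . g E], [E → .], [X → e E . E] }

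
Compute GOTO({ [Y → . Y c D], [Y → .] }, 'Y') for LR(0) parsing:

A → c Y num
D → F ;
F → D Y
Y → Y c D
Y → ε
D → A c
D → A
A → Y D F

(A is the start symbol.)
{ [Y → Y . c D] }

GOTO(I, 'Y') = CLOSURE({ [A → αX.β] : [A → α.Xβ] ∈ I, X = 'Y' })

Items with dot before 'Y', with the dot advanced:
  [Y → . Y c D] → [Y → Y . c D]
Closure adds nothing (no advanced item has the dot before a non-terminal).

GOTO = { [Y → Y . c D] }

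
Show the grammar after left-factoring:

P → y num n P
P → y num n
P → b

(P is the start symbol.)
P → y num n P'
P' → P
P' → ε
P → b

Left-factoring transforms A → αβ₁ | αβ₂ into A → αA' and A' → β₁ | β₂
(α is the longest common prefix among the alternatives). Repeat until
no nonterminal has two alternatives with a common prefix.

Round 1: P has alternatives sharing prefix 'y num n'. Introduce P': P → y num n P'
  Add: P' → P
  Add: P' → ε

No remaining common prefixes — done.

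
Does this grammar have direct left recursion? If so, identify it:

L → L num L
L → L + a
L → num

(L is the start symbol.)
Direct left recursion occurs when N → N α for some non-terminal N (the right-hand side begins with the left-hand side itself).

L → L num L: LEFT RECURSIVE (starts with L)
L → L + a: LEFT RECURSIVE (starts with L)
L → num: starts with num

The grammar has direct left recursion on: L.

Answer: Yes, L is left-recursive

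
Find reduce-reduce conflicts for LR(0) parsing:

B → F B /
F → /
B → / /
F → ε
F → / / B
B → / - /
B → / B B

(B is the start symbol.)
Yes — I1: [F → .] vs [F → / .]; I7: [B → / / .] vs [F → .]; I10: [F → .] vs [F → / / B .]

Augment with B' → B and build the canonical LR(0) collection (I0 = CLOSURE({[B' → . B]}), then GOTO on every symbol after a dot until no new states appear). It has 12 states:
  I0: { [B → . / - /], [B → . / /], [B → . / B B], [B → . F B /], [B' → . B], [F → . / / B], [F → . /], [F → .] }  — shift, reduce
  I1: { [B → . / - /], [B → . / /], [B → . / B B], [B → . F B /], [B → / . - /], [B → / . /], [B → / . B B], [F → . / / B], [F → . /], [F → .], [F → / . / B], [F → / .] }  — shift, 2 reduces
  I2: { [B' → B .] }  — accept
  I3: { [B → . / - /], [B → . / /], [B → . / B B], [B → . F B /], [B → F . B /], [F → . / / B], [F → . /], [F → .] }  — shift, reduce
  I4: { [B → F B . /] }  — shift
  I5: { [B → F B / .] }  — reduce
  I6: { [B → / - . /] }  — shift
  I7: { [B → . / - /], [B → . / /], [B → . / B B], [B → . F B /], [B → / . - /], [B → / . /], [B → / . B B], [B → / / .], [F → . / / B], [F → . /], [F → .], [F → / . / B], [F → / .], [F → / / . B] }  — shift, 3 reduces
  I8: { [B → . / - /], [B → . / /], [B → . / B B], [B → . F B /], [B → / B . B], [F → . / / B], [F → . /], [F → .] }  — shift, reduce
  I9: { [B → / B B .] }  — reduce
  I10: { [B → . / - /], [B → . / /], [B → . / B B], [B → . F B /], [B → / B . B], [F → . / / B], [F → . /], [F → .], [F → / / B .] }  — shift, 2 reduces
  I11: { [B → / - / .] }  — reduce

I1 contains complete items [F → .], [F → / .] — reduce-reduce conflict.
I7 contains complete items [B → / / .], [F → .], [F → / .] — reduce-reduce conflict.
I10 contains complete items [F → .], [F → / / B .] — reduce-reduce conflict.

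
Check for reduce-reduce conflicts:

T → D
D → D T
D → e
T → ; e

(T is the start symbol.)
Augment with T' → T and build the canonical LR(0) collection (I0 = CLOSURE({[T' → . T]}), then GOTO on every symbol after a dot until no new states appear). It has 7 states:
  I0: { [D → . D T], [D → . e], [T → . ; e], [T → . D], [T' → . T] }  — shift
  I1: { [T → ; . e] }  — shift
  I2: { [D → . D T], [D → . e], [D → D . T], [T → . ; e], [T → . D], [T → D .] }  — shift, reduce
  I3: { [T' → T .] }  — accept
  I4: { [D → e .] }  — reduce
  I5: { [D → D T .] }  — reduce
  I6: { [T → ; e .] }  — reduce

No state contains more than one complete item.

Answer: No reduce-reduce conflicts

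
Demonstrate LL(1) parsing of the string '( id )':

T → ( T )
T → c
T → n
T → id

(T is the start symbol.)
LL(1) parsing maintains a stack (initially the start symbol over $) and the input. At each step: if the stack top is a terminal, match it against the current input token; if it is a non-terminal N, replace it with the RHS of M[N, lookahead] (the unique production whose predict set contains the lookahead).

Stack is shown with the top on the left.

Stack    Input     Action
-------------------------
T $      ( id ) $  output T → ( T )
( T ) $  ( id ) $  match '('
T ) $    id ) $    output T → id
id ) $   id ) $    match 'id'
) $      ) $       match ')'
$        $         accept

The string is accepted.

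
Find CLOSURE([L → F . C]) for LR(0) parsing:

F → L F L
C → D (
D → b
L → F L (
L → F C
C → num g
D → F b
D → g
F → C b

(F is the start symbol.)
To compute CLOSURE, for each item [A → α.Bβ] where B is a non-terminal, add [B → .γ] for all productions B → γ; repeat for the newly added items until nothing changes.

Start with: [L → F . C]
  [L → F . C] has the dot before C: add [C → . D (], [C → . num g]
  [C → . D (] has the dot before D: add [D → . b], [D → . F b], [D → . g]
  [D → . F b] has the dot before F: add [F → . L F L], [F → . C b]
  [F → . L F L] has the dot before L: add [L → . F L (], [L → . F C]
No further items can be added.

CLOSURE = { [C → . D (], [C → . num g], [D → . F b], [D → . b], [D → . g], [F → . C b], [F → . L F L], [L → . F C], [L → . F L (], [L → F . C] }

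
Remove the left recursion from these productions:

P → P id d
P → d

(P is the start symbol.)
P is directly left-recursive. The standard transformation for
  A → A α₁ | ... | A α_m | β₁ | ... | β_n
is
  A  → β₁ A' | ... | β_n A'
  A' → α₁ A' | ... | α_m A' | ε

P → d becomes P → d P'
P → P id d becomes P' → id d P'
Add P' → ε

Resulting grammar:
P → d P'
P' → id d P'
P' → ε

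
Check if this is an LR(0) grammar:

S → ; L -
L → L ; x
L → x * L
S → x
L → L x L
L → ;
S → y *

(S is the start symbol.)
Augment with S' → S and build the canonical LR(0) collection (I0 = CLOSURE({[S' → . S]}), then GOTO on every symbol after a dot until no new states appear). It has 16 states:
  I0: { [S → . ; L -], [S → . x], [S → . y *], [S' → . S] }  — shift
  I1: { [L → . ;], [L → . L ; x], [L → . L x L], [L → . x * L], [S → ; . L -] }  — shift
  I2: { [S' → S .] }  — accept
  I3: { [S → x .] }  — reduce
  I4: { [S → y . *] }  — shift
  I5: { [S → y * .] }  — reduce
  I6: { [L → ; .] }  — reduce
  I7: { [L → L . ; x], [L → L . x L], [S → ; L . -] }  — shift
  I8: { [L → x . * L] }  — shift
  I9: { [L → . ;], [L → . L ; x], [L → . L x L], [L → . x * L], [L → x * . L] }  — shift
  I10: { [L → L . ; x], [L → L . x L], [L → x * L .] }  — shift, reduce
  I11: { [L → L ; . x] }  — shift
  I12: { [L → . ;], [L → . L ; x], [L → . L x L], [L → . x * L], [L → L x . L] }  — shift
  I13: { [L → L . ; x], [L → L . x L], [L → L x L .] }  — shift, reduce
  I14: { [L → L ; x .] }  — reduce
  I15: { [S → ; L - .] }  — reduce

Conflict in state I10:
  Shift-reduce conflict between [L → x * L .] and [L → L . ; x]
So the grammar is NOT LR(0).

Answer: No. Shift-reduce conflict between [L → x * L .] and [L → L . ; x]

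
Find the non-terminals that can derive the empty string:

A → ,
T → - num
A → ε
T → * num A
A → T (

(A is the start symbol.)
A non-terminal is nullable if it can derive ε (the empty string): either it has an ε-production, or it has a production whose right-hand side consists entirely of nullable non-terminals.

ε-productions: A → ε
So A is immediately nullable.
No further non-terminal can be added: every production for the remaining non-terminals contains a terminal or a non-nullable non-terminal.
Nullable = { 'A' }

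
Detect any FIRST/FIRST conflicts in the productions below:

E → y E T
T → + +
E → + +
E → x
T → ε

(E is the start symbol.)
A FIRST/FIRST conflict occurs when two productions N → α and N → β for the same non-terminal have FIRST(α) ∩ FIRST(β) ≠ ∅ (with ε ∈ FIRST of a nullable right-hand side, so two nullable alternatives also conflict).

Productions for E:
  E → y E T: FIRST = { 'y' }
  E → + +: FIRST = { '+' }
  E → x: FIRST = { 'x' }
Productions for T:
  T → + +: FIRST = { '+' }
  T → ε: FIRST = { ε }

All alternatives of each non-terminal have pairwise disjoint FIRST sets.

Answer: No FIRST/FIRST conflicts.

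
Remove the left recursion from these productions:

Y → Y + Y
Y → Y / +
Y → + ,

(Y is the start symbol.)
Y is directly left-recursive. The standard transformation for
  A → A α₁ | ... | A α_m | β₁ | ... | β_n
is
  A  → β₁ A' | ... | β_n A'
  A' → α₁ A' | ... | α_m A' | ε

Y → + , becomes Y → + , Y'
Y → Y + Y becomes Y' → + Y Y'
Y → Y / + becomes Y' → / + Y'
Add Y' → ε

Resulting grammar:
Y → + , Y'
Y' → + Y Y'
Y' → / + Y'
Y' → ε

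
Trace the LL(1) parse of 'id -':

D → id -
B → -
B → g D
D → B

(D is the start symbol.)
Stack is shown with the top on the left.

Stack   Input   Action
----------------------
D $     id - $  output D → id -
id - $  id - $  match 'id'
- $     - $     match '-'
$       $       accept

The string is accepted.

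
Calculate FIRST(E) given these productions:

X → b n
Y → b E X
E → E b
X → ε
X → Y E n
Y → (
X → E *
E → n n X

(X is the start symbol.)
To compute FIRST(E), examine every production with E on the left-hand side, reading each right-hand side left to right until a non-nullable symbol is reached.

From E → E b:
  - E is the symbol being defined: contributes nothing new
    E is not nullable, so stop
From E → n n X:
  - n is a terminal: add 'n' and stop

Collecting: FIRST(E) = { 'n' }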